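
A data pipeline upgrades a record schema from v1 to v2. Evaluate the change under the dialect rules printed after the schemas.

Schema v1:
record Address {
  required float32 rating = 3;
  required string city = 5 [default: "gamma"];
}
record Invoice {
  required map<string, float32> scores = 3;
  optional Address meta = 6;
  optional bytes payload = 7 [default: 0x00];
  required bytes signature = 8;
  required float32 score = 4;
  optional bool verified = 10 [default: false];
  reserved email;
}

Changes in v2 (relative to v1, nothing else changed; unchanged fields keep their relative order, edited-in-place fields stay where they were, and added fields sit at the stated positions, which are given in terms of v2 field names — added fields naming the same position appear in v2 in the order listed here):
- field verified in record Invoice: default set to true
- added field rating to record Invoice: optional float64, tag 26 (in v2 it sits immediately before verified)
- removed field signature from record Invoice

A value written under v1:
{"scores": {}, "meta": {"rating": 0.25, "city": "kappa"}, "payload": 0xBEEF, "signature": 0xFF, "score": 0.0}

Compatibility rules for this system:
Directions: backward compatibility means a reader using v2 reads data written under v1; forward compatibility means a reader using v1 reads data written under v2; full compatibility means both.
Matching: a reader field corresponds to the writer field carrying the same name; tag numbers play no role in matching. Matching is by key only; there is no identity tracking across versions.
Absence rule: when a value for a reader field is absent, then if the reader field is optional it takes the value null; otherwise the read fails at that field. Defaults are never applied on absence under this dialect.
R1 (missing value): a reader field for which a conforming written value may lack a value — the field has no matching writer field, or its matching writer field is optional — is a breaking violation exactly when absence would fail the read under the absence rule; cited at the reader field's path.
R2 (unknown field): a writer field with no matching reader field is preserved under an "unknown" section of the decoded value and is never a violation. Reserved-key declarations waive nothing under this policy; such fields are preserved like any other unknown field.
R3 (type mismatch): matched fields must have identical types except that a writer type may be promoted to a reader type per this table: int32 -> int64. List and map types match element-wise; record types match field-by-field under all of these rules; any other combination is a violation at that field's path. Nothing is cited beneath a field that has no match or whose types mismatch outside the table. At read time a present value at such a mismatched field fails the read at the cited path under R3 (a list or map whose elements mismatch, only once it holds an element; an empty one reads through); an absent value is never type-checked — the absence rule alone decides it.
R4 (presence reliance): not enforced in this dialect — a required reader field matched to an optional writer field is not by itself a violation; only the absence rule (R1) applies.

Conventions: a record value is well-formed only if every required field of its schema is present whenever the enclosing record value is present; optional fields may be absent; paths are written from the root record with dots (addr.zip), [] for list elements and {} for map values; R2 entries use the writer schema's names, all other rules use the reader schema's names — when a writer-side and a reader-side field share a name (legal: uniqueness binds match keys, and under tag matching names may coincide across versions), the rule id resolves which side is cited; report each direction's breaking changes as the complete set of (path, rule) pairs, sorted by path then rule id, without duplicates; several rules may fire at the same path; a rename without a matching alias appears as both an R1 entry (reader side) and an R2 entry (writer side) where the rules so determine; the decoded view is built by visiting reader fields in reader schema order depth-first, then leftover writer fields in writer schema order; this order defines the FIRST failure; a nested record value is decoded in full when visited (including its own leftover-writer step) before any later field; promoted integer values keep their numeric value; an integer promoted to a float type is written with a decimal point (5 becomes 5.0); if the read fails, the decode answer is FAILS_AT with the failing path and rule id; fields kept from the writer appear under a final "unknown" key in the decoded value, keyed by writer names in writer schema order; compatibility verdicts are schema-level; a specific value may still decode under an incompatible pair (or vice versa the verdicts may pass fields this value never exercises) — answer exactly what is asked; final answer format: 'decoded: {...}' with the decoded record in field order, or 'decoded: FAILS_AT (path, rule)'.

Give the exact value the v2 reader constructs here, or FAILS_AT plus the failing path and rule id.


arrows below run writer -> reader for Invoice
decoding the Invoice value with the v2 reader:
  scores := {}
  meta.rating := 0.25
  meta.city := "kappa"
  payload := 0xBEEF
  score := 0.0
  rating := null (missing; optional => null)
  verified := null (missing; optional => null)
  writer signature: kept under "unknown"
  => decoded: {"scores": {}, "meta": {"rating": 0.25, "city": "kappa"}, "payload": 0xBEEF, "score": 0.0, "rating": null, "verified": null, "unknown": {"signature": 0xFF}}
ruling out the remaining Invoice differences:
  field verified in record Invoice: default set to true -> triggers nothing under the printed rules; the Invoice answer is the same either way

decoded: {"scores": {}, "meta": {"rating": 0.25, "city": "kappa"}, "payload": 0xBEEF, "score": 0.0, "rating": null, "verified": null, "unknown": {"signature": 0xFF}}


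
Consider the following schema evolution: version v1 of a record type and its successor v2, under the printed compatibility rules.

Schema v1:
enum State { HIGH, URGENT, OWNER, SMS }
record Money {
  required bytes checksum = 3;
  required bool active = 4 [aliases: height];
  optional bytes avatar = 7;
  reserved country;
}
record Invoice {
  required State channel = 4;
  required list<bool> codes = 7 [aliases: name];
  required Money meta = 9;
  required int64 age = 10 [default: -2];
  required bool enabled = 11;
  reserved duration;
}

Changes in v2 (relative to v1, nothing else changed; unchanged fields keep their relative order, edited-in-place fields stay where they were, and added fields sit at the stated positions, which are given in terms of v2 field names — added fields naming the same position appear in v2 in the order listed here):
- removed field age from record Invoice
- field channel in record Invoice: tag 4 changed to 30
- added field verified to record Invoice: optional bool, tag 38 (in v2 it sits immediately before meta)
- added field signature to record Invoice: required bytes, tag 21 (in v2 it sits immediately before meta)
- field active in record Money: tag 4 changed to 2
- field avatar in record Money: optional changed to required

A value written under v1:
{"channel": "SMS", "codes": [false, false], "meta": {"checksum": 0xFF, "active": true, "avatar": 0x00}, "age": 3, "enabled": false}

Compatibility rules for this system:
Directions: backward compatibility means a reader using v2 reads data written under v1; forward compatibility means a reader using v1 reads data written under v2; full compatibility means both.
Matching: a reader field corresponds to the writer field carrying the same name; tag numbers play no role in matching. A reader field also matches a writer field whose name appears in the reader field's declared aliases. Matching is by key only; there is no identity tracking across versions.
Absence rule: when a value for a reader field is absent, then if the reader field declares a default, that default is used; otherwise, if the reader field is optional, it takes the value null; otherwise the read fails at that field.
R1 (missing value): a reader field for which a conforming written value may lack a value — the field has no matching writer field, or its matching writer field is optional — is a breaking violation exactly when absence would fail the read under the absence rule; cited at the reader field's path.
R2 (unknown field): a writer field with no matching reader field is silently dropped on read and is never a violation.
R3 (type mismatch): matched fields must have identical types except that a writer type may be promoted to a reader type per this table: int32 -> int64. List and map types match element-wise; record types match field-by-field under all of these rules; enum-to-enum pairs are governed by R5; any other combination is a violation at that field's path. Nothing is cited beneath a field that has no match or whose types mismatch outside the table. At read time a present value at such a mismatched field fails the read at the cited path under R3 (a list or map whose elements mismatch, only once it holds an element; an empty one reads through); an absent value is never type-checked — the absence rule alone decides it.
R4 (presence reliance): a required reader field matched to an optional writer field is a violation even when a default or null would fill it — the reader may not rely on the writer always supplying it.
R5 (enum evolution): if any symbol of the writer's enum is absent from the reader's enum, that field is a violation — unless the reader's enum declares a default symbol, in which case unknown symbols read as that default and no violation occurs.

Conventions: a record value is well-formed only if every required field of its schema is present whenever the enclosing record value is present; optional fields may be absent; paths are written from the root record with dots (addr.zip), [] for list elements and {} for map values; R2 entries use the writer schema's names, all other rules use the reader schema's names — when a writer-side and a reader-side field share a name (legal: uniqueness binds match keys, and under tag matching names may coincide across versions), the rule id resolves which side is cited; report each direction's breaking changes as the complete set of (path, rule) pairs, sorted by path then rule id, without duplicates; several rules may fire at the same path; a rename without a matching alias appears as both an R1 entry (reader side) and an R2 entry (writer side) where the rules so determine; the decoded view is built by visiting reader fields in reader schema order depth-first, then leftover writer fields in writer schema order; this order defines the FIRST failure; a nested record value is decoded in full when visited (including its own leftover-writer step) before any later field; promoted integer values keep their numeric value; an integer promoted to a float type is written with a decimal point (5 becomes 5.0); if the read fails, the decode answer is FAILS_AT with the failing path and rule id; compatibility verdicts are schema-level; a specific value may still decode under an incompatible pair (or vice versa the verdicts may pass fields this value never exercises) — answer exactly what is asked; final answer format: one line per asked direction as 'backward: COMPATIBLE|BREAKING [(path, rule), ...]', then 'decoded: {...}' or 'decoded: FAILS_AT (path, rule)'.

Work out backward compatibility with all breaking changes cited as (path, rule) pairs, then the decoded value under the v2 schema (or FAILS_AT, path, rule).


backward: BREAKING [(meta.avatar, R1), (meta.avatar, R4), (signature, R1)]; decoded: FAILS_AT (signature, R1)

each type pair in Invoice: writer, then reader
checking backward for Invoice: reader v2 against writer v1:
  writer required, State -> State: reader channel maps from writer channel
  writer required, list<bool> -> list<bool>: reader codes maps from writer codes
  no writer field matches reader verified
  no writer field matches reader signature
  writer required, Money -> Money: reader meta maps from writer meta
  writer required, bool -> bool: reader enabled maps from writer enabled
  leftover writer field: age
  writer required, bytes -> bytes: reader meta.checksum maps from writer meta.checksum
  writer required, bool -> bool: reader meta.active maps from writer meta.active
  writer optional, bytes -> bytes: reader meta.avatar maps from writer meta.avatar
  breaking: (meta.avatar, R1)
  breaking: (meta.avatar, R4)
  breaking: (signature, R1)
  => 3 violation(s): backward is BREAKING for Invoice
decoding the Invoice value with the v2 reader:
  channel := "SMS"
  codes := [false, false]
  verified := null (missing; optional => null)
  read fails at signature under R1 (no fill)
  => FAILS_AT (signature, R1)
checking off the Invoice differences that do not matter here:
  removed field age from record Invoice -> fires no rule on Invoice, leaving the asked answer as it is
  field channel in record Invoice: tag 4 changed to 30 -> fires no rule on Invoice, leaving the asked answer as it is
  added field verified to record Invoice: optional bool, tag 38 (in v2 it sits immediately before meta) -> fires no rule on Invoice, leaving the asked answer as it is
  field active in record Money: tag 4 changed to 2 -> fires no rule on Invoice, leaving the asked answer as it is


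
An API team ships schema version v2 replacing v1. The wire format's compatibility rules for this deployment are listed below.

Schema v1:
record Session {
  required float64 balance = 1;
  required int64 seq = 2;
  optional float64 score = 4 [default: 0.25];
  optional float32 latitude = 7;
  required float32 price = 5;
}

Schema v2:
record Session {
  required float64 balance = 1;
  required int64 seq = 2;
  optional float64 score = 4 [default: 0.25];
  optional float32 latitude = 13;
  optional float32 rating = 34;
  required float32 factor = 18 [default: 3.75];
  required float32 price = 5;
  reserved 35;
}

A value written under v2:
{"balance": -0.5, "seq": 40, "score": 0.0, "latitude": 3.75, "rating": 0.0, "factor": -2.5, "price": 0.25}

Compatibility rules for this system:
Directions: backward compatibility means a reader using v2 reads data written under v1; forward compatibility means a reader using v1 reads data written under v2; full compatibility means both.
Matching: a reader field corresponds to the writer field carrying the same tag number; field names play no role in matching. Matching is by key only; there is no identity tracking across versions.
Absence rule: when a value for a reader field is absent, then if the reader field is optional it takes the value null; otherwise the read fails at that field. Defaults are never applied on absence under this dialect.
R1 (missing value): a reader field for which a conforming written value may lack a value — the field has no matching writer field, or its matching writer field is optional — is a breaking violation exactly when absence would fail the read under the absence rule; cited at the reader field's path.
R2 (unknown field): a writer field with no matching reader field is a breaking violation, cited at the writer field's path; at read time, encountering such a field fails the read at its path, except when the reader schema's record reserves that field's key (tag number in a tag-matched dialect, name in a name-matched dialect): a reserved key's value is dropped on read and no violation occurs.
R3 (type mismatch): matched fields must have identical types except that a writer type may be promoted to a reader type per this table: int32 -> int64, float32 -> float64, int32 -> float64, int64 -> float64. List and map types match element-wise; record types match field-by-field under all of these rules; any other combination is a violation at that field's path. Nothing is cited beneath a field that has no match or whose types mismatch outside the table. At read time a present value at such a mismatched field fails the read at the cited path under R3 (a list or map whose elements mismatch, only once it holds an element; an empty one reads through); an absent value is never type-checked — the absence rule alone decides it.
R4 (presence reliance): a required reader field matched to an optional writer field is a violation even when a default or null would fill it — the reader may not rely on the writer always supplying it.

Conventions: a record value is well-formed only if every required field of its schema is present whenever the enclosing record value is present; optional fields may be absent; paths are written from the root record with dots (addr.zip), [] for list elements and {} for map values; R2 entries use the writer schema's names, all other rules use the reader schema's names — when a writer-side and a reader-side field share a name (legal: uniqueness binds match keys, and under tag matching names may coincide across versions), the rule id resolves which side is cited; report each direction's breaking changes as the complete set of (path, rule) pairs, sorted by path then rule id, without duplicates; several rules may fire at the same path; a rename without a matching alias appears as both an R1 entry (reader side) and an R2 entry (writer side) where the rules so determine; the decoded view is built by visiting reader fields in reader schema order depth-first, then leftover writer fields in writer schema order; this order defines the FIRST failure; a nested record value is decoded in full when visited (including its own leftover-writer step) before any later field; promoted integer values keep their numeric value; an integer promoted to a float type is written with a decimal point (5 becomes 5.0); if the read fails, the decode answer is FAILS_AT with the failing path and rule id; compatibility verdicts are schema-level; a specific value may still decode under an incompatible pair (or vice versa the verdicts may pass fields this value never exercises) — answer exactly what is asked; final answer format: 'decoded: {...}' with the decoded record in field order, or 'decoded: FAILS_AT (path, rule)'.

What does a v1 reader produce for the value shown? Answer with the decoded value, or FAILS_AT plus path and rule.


each type pair in Session: writer, then reader
decoding the Session value with the v1 reader:
  balance := -0.5
  seq := 40
  score := 0.0
  latitude := null (missing; optional => null)
  price := 0.25
  read fails at latitude under R2 (unknown field)
  => FAILS_AT (latitude, R2)
remaining Session differences; none change what is asked:
  added field factor to record Session: required float32, tag 18, default 3.75 (in v2 it sits immediately before price) -> matters for Session compatibility verdicts, not for this value's decode
  added field rating to record Session: optional float32, tag 34 (in v2 it sits immediately before price) -> matters for Session compatibility verdicts, not for this value's decode

decoded: FAILS_AT (latitude, R2)


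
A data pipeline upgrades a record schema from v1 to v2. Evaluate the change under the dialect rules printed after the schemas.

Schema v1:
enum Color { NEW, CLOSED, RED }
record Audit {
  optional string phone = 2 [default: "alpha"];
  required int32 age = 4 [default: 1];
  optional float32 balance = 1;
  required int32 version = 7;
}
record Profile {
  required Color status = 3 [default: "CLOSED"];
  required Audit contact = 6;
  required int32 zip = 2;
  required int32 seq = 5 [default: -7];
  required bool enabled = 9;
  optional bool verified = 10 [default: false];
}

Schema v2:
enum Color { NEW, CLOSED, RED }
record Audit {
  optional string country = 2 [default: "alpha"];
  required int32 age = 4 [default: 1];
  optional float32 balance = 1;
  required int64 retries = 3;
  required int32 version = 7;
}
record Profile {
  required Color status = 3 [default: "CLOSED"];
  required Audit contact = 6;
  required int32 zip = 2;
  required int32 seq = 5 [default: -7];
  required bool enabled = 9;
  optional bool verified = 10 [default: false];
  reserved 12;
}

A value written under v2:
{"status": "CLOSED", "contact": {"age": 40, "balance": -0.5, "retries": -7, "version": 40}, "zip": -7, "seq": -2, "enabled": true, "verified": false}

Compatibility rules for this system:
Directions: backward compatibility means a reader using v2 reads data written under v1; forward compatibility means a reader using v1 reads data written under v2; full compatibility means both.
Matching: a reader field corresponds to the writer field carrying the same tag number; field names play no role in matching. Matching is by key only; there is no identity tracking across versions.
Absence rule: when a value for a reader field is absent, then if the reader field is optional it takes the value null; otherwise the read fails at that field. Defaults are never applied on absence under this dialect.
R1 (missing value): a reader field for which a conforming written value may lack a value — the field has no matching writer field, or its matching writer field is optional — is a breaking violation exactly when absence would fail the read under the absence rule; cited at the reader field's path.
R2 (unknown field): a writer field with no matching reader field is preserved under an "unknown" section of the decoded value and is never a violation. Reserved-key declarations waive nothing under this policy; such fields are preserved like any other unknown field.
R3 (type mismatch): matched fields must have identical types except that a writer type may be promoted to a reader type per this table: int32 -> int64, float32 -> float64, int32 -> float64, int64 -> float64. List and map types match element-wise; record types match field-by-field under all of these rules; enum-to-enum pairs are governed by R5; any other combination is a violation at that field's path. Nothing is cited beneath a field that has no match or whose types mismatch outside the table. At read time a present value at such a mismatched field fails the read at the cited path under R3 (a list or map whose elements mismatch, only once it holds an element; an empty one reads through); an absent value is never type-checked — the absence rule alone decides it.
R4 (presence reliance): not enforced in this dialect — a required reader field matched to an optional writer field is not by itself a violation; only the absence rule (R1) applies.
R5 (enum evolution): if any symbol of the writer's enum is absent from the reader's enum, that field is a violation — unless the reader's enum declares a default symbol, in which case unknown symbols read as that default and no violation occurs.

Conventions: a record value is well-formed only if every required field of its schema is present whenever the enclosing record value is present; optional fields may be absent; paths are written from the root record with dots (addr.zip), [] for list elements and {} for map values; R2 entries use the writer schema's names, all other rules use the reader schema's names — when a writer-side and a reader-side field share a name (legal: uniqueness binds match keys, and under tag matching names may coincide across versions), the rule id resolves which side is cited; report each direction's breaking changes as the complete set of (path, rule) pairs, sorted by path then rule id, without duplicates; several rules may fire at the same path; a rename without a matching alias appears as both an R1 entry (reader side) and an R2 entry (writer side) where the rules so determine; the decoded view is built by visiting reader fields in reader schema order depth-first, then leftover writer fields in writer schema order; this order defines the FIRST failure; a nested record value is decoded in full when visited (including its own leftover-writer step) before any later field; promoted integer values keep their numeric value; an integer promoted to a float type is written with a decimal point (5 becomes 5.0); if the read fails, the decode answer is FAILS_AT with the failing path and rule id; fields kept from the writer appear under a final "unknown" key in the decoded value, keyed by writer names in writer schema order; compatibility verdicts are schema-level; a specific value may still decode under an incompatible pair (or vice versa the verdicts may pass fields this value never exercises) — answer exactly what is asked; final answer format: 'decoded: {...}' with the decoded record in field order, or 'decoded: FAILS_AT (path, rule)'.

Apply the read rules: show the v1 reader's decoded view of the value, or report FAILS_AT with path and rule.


decoded: {"status": "CLOSED", "contact": {"phone": null, "age": 40, "balance": -0.5, "version": 40, "unknown": {"retries": -7}}, "zip": -7, "seq": -2, "enabled": true, "verified": false}

the writer's type comes first in each Profile pair
decode walk for Profile under reader schema v1:
  status := "CLOSED"
  contact.phone := null (absent, optional -> null)
  contact.age := 40
  contact.balance := -0.5
  contact.version := 40
  writer contact.retries: kept under "unknown"
  zip := -7
  seq := -2
  enabled := true
  verified := false
  => decoded: {"status": "CLOSED", "contact": {"phone": null, "age": 40, "balance": -0.5, "version": 40, "unknown": {"retries": -7}}, "zip": -7, "seq": -2, "enabled": true, "verified": false}
diffs on Profile not affecting the asked answer:
  renamed field phone to country in record Audit -> fires no rule on Profile under this dialect and leaves the result unchanged


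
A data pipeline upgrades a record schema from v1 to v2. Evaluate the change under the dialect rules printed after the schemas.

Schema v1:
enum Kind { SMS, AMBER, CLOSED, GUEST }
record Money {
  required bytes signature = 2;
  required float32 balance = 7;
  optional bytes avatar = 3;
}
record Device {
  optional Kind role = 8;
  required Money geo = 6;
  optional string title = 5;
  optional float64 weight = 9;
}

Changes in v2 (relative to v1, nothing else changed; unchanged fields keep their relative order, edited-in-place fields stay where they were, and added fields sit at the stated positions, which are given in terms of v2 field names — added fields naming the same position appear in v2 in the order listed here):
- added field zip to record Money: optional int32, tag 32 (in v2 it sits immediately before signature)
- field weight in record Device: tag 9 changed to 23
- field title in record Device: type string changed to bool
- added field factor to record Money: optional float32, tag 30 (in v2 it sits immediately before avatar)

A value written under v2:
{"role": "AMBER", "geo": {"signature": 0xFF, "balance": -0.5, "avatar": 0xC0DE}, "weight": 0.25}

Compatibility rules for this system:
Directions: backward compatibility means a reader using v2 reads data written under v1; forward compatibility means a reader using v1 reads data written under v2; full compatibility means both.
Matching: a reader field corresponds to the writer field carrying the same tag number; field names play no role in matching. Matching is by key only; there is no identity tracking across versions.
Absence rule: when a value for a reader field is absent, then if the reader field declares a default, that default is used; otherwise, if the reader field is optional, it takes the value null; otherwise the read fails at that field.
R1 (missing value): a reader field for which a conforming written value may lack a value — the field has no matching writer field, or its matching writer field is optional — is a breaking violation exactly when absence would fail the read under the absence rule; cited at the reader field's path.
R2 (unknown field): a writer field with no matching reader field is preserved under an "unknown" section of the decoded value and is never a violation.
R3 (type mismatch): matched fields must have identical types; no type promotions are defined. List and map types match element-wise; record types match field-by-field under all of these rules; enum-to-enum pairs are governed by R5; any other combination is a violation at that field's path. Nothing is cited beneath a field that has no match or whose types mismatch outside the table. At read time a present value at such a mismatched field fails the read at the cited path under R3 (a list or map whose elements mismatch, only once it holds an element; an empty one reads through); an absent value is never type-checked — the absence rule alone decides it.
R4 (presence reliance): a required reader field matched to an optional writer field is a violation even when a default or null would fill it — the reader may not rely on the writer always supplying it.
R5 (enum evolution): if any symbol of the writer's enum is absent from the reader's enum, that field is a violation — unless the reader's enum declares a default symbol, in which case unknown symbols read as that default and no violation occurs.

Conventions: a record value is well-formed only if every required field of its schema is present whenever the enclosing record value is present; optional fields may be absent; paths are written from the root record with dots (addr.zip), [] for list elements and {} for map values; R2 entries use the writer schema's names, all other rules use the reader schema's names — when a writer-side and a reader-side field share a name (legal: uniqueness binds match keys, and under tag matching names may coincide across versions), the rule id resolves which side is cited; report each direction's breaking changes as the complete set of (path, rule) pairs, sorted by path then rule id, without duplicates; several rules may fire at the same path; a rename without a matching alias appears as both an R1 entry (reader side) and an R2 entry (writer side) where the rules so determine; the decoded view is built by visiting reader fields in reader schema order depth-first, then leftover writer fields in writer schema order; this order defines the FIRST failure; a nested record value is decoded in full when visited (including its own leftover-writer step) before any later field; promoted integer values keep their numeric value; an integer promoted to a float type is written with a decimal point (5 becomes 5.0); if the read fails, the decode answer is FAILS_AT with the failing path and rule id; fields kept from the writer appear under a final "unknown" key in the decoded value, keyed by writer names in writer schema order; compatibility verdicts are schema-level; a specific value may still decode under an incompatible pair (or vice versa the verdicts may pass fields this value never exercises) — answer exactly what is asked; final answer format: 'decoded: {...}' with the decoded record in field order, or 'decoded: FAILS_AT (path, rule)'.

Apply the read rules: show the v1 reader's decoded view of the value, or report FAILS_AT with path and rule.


decoded: {"role": "AMBER", "geo": {"signature": 0xFF, "balance": -0.5, "avatar": 0xC0DE}, "title": null, "weight": null, "unknown": {"weight": 0.25}}

the writer's type comes first in each Device pair
decoding the Device value with the v1 reader:
  role := "AMBER"
  geo.signature := 0xFF
  geo.balance := -0.5
  geo.avatar := 0xC0DE
  title := null (not supplied -> null)
  weight := null (not supplied -> null)
  writer weight: kept under "unknown"
  => decoded: {"role": "AMBER", "geo": {"signature": 0xFF, "balance": -0.5, "avatar": 0xC0DE}, "title": null, "weight": null, "unknown": {"weight": 0.25}}
diffs on Device not affecting the asked answer:
  added field factor to record Money: optional float32, tag 30 (in v2 it sits immediately before avatar) -> inert under this dialect — no rule fires on Device and the result does not move
  field title in record Device: type string changed to bool -> a verdict-level change on Device — the shown value reads the same
  added field zip to record Money: optional int32, tag 32 (in v2 it sits immediately before signature) -> inert under this dialect — no rule fires on Device and the result does not move


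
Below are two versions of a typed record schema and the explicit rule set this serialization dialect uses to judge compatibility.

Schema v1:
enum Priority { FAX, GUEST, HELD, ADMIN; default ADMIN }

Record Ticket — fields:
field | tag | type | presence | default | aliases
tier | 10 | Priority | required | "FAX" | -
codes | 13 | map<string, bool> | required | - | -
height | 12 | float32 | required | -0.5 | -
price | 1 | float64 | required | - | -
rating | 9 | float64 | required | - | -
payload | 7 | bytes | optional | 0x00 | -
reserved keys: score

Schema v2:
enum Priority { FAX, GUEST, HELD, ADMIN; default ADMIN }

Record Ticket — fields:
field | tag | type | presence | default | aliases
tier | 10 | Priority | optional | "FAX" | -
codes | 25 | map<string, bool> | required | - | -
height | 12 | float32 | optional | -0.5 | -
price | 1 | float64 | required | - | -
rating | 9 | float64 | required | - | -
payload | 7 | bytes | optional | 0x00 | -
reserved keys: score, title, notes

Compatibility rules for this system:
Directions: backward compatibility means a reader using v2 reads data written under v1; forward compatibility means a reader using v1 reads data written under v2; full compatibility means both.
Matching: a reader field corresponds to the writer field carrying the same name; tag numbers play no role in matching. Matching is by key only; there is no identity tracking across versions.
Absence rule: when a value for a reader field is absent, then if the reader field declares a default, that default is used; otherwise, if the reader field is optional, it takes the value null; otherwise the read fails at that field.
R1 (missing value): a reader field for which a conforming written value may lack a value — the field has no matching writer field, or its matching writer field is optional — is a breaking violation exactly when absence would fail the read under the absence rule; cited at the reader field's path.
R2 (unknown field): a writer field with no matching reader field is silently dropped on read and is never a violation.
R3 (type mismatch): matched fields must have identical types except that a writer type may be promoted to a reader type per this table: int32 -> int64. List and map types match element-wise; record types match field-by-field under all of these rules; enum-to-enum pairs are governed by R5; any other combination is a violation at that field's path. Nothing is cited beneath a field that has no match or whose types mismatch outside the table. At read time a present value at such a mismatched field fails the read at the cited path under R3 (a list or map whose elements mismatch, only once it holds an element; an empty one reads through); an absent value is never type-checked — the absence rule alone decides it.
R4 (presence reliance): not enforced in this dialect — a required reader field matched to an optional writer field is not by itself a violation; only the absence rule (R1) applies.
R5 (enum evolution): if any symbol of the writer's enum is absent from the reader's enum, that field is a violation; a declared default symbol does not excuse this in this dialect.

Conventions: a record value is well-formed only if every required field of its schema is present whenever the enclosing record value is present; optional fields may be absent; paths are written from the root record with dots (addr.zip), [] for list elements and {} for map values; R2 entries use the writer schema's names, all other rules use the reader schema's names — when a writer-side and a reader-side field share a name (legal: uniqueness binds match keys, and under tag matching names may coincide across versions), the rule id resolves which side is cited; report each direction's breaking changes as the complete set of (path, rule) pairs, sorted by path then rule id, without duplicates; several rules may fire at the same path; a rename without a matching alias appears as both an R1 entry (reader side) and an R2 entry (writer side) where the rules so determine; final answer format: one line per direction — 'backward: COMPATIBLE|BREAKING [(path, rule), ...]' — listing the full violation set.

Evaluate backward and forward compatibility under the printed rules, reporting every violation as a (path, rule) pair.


backward: COMPATIBLE []; forward: COMPATIBLE []

in Ticket below, arrows point writer -> reader
backward pass over Ticket, reader schema v2, writer schema v1:
  tier: paired with writer tier (Priority -> Priority; writer required)
  codes: paired with writer codes (map<string, bool> -> map<string, bool>; writer required)
  height: paired with writer height (float32 -> float32; writer required)
  price: paired with writer price (float64 -> float64; writer required)
  rating: paired with writer rating (float64 -> float64; writer required)
  payload: paired with writer payload (bytes -> bytes; writer optional)
  nothing fires on Ticket: backward is COMPATIBLE
forward pass over Ticket, reader schema v1, writer schema v2:
  tier: paired with writer tier (Priority -> Priority; writer optional)
  codes: paired with writer codes (map<string, bool> -> map<string, bool>; writer required)
  height: paired with writer height (float32 -> float32; writer optional)
  price: paired with writer price (float64 -> float64; writer required)
  rating: paired with writer rating (float64 -> float64; writer required)
  payload: paired with writer payload (bytes -> bytes; writer optional)
  nothing fires on Ticket: forward is COMPATIBLE


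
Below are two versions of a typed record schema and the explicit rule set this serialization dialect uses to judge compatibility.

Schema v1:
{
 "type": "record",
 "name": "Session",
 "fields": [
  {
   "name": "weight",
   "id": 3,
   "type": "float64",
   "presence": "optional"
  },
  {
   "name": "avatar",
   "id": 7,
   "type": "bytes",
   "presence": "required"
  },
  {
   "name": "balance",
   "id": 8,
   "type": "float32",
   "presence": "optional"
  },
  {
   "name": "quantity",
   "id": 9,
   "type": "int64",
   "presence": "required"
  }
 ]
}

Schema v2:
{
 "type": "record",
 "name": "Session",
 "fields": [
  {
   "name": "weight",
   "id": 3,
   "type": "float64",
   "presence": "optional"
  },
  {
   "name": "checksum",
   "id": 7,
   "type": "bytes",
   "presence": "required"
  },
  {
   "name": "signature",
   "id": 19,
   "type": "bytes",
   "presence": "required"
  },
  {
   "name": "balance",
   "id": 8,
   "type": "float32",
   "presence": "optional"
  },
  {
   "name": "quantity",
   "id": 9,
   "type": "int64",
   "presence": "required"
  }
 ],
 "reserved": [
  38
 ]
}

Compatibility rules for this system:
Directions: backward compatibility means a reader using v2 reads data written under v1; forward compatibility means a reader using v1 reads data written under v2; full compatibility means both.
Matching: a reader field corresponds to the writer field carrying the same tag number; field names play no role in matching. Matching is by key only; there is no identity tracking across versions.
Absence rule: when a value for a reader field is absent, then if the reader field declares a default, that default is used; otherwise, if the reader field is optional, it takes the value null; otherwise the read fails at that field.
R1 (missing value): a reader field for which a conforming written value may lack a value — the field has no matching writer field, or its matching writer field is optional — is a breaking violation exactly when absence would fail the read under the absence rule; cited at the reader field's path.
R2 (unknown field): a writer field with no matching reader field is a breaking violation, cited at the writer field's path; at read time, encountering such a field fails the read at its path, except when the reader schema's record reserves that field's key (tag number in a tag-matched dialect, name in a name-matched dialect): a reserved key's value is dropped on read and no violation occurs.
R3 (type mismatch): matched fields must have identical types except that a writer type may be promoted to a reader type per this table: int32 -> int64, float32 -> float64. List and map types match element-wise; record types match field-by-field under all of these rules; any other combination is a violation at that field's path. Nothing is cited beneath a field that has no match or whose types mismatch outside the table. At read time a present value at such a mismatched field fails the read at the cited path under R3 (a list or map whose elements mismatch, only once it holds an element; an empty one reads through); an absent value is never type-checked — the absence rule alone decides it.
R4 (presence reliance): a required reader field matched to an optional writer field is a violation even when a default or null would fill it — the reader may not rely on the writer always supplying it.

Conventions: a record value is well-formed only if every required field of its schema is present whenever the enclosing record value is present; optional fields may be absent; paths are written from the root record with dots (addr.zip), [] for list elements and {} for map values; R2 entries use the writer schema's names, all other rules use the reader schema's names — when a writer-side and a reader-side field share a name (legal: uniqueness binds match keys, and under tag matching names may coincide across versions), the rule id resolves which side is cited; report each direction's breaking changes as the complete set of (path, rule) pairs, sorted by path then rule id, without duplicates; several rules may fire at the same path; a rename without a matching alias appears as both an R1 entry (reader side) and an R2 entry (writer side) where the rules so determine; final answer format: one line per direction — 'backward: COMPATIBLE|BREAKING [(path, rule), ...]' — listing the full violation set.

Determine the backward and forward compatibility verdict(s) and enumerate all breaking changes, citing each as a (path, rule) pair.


backward: BREAKING [(signature, R1)]; forward: BREAKING [(signature, R2)]

in Session below, arrows point writer -> reader
backward for Session (reader v2, writer v1):
  weight: paired with writer weight (float64 -> float64; writer optional)
  checksum: paired with writer avatar (bytes -> bytes; writer required)
  signature: no writer match
  balance: paired with writer balance (float32 -> float32; writer optional)
  quantity: paired with writer quantity (int64 -> int64; writer required)
  breaking: (signature, R1)
  => 1 violation(s): backward is BREAKING for Session
forward for Session (reader v1, writer v2):
  weight: paired with writer weight (float64 -> float64; writer optional)
  avatar: paired with writer checksum (bytes -> bytes; writer required)
  balance: paired with writer balance (float32 -> float32; writer optional)
  quantity: paired with writer quantity (int64 -> int64; writer required)
  leftover writer field: signature
  breaking: (signature, R2)
  => 1 violation(s): forward is BREAKING for Session
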